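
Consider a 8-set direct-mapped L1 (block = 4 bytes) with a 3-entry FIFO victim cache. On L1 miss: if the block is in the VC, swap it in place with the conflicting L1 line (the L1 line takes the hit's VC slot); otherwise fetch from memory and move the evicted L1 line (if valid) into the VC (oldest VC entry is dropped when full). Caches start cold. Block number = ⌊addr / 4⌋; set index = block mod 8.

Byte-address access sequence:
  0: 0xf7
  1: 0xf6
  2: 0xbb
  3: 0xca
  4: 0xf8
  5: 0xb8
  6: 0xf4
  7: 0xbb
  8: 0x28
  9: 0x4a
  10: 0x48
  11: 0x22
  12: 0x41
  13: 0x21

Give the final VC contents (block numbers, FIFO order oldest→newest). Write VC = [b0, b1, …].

0: 0xf7 (blk 61, set 5) → MISS  vc=[]
1: 0xf6 (blk 61, set 5) → L1-HIT  vc=[]
2: 0xbb (blk 46, set 6) → MISS  vc=[]
3: 0xca (blk 50, set 2) → MISS  vc=[]
4: 0xf8 (blk 62, set 6) → MISS  vc=[46]
5: 0xb8 (blk 46, set 6) → VC-HIT  vc=[62]
6: 0xf4 (blk 61, set 5) → L1-HIT  vc=[62]
7: 0xbb (blk 46, set 6) → L1-HIT  vc=[62]
8: 0x28 (blk 10, set 2) → MISS  vc=[62, 50]
9: 0x4a (blk 18, set 2) → MISS  vc=[62, 50, 10]
10: 0x48 (blk 18, set 2) → L1-HIT  vc=[62, 50, 10]
11: 0x22 (blk 8, set 0) → MISS  vc=[62, 50, 10]
12: 0x41 (blk 16, set 0) → MISS  vc=[50, 10, 8]
13: 0x21 (blk 8, set 0) → VC-HIT  vc=[50, 10, 16]

VC = [50, 10, 16]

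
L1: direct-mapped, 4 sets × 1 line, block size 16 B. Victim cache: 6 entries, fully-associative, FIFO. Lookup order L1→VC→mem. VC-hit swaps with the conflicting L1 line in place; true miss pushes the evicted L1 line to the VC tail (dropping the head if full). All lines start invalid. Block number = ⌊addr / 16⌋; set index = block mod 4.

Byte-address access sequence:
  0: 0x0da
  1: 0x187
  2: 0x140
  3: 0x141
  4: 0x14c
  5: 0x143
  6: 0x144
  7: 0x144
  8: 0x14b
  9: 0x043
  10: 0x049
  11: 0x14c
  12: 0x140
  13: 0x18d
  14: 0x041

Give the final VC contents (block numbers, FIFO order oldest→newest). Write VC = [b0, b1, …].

  [0] addr=0xda blk=13 s=1: MISS | VC []
  [1] addr=0x187 blk=24 s=0: MISS | VC []
  [2] addr=0x140 blk=20 s=0: MISS | VC [24]
  [3] addr=0x141 blk=20 s=0: L1-HIT | VC [24]
  [4] addr=0x14c blk=20 s=0: L1-HIT | VC [24]
  [5] addr=0x143 blk=20 s=0: L1-HIT | VC [24]
  [6] addr=0x144 blk=20 s=0: L1-HIT | VC [24]
  [7] addr=0x144 blk=20 s=0: L1-HIT | VC [24]
  [8] addr=0x14b blk=20 s=0: L1-HIT | VC [24]
  [9] addr=0x43 blk=4 s=0: MISS | VC [24, 20]
  [10] addr=0x49 blk=4 s=0: L1-HIT | VC [24, 20]
  [11] addr=0x14c blk=20 s=0: VC-HIT | VC [24, 4]
  [12] addr=0x140 blk=20 s=0: L1-HIT | VC [24, 4]
  [13] addr=0x18d blk=24 s=0: VC-HIT | VC [20, 4]
  [14] addr=0x41 blk=4 s=0: VC-HIT | VC [20, 24]

VC = [20, 24]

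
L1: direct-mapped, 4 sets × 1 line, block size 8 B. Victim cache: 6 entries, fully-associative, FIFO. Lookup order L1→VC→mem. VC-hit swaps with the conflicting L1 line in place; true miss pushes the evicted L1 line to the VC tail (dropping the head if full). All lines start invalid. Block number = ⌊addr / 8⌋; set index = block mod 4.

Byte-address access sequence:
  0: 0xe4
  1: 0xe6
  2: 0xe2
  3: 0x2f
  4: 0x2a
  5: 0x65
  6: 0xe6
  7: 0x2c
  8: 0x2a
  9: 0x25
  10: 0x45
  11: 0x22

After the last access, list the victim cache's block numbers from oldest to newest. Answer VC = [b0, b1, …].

VC = [12, 28, 8]

#0 0xe4→b28/s0 MISS; vc=[]
#1 0xe6→b28/s0 L1-HIT; vc=[]
#2 0xe2→b28/s0 L1-HIT; vc=[]
#3 0x2f→b5/s1 MISS; vc=[]
#4 0x2a→b5/s1 L1-HIT; vc=[]
#5 0x65→b12/s0 MISS; vc=[28]
#6 0xe6→b28/s0 VC-HIT; vc=[12]
#7 0x2c→b5/s1 L1-HIT; vc=[12]
#8 0x2a→b5/s1 L1-HIT; vc=[12]
#9 0x25→b4/s0 MISS; vc=[12,28]
#10 0x45→b8/s0 MISS; vc=[12,28,4]
#11 0x22→b4/s0 VC-HIT; vc=[12,28,8]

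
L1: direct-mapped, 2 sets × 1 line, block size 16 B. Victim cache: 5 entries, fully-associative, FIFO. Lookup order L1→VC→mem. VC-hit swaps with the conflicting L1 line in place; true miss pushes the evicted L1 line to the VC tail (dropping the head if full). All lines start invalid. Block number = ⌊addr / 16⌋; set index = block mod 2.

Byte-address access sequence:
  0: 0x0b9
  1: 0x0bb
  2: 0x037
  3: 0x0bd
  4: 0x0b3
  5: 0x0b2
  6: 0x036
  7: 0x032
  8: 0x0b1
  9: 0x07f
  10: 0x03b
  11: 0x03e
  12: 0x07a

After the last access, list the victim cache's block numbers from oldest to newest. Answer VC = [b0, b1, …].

VC = [3, 11]

#0 0xb9→b11/s1 MISS; vc=[]
#1 0xbb→b11/s1 L1-HIT; vc=[]
#2 0x37→b3/s1 MISS; vc=[11]
#3 0xbd→b11/s1 VC-HIT; vc=[3]
#4 0xb3→b11/s1 L1-HIT; vc=[3]
#5 0xb2→b11/s1 L1-HIT; vc=[3]
#6 0x36→b3/s1 VC-HIT; vc=[11]
#7 0x32→b3/s1 L1-HIT; vc=[11]
#8 0xb1→b11/s1 VC-HIT; vc=[3]
#9 0x7f→b7/s1 MISS; vc=[3,11]
#10 0x3b→b3/s1 VC-HIT; vc=[7,11]
#11 0x3e→b3/s1 L1-HIT; vc=[7,11]
#12 0x7a→b7/s1 VC-HIT; vc=[3,11]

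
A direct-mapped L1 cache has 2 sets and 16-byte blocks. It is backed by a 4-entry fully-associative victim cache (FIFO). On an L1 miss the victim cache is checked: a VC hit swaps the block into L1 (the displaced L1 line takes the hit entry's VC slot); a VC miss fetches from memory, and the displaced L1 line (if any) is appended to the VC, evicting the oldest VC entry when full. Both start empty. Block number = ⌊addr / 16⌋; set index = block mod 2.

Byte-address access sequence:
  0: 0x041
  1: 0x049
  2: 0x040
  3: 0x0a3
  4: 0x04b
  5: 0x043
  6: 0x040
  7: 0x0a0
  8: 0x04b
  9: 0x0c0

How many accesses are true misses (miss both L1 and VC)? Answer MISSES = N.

  [0] addr=0x41 blk=4 s=0: MISS | VC []
  [1] addr=0x49 blk=4 s=0: L1-HIT | VC []
  [2] addr=0x40 blk=4 s=0: L1-HIT | VC []
  [3] addr=0xa3 blk=10 s=0: MISS | VC [4]
  [4] addr=0x4b blk=4 s=0: VC-HIT | VC [10]
  [5] addr=0x43 blk=4 s=0: L1-HIT | VC [10]
  [6] addr=0x40 blk=4 s=0: L1-HIT | VC [10]
  [7] addr=0xa0 blk=10 s=0: VC-HIT | VC [4]
  [8] addr=0x4b blk=4 s=0: VC-HIT | VC [10]
  [9] addr=0xc0 blk=12 s=0: MISS | VC [10, 4]

MISSES = 3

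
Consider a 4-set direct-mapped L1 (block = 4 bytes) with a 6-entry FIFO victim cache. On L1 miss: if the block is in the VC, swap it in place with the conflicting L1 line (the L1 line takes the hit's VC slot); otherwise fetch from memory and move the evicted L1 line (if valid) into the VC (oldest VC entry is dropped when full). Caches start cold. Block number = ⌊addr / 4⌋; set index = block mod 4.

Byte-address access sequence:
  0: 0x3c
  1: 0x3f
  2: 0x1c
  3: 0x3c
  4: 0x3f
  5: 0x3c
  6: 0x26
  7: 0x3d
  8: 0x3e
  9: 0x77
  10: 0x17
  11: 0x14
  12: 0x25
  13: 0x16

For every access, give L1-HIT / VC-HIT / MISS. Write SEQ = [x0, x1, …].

SEQ = [MISS, L1-HIT, MISS, VC-HIT, L1-HIT, L1-HIT, MISS, L1-HIT, L1-HIT, MISS, MISS, L1-HIT, VC-HIT, VC-HIT]

#0 0x3c→b15/s3 MISS; vc=[]
#1 0x3f→b15/s3 L1-HIT; vc=[]
#2 0x1c→b7/s3 MISS; vc=[15]
#3 0x3c→b15/s3 VC-HIT; vc=[7]
#4 0x3f→b15/s3 L1-HIT; vc=[7]
#5 0x3c→b15/s3 L1-HIT; vc=[7]
#6 0x26→b9/s1 MISS; vc=[7]
#7 0x3d→b15/s3 L1-HIT; vc=[7]
#8 0x3e→b15/s3 L1-HIT; vc=[7]
#9 0x77→b29/s1 MISS; vc=[7,9]
#10 0x17→b5/s1 MISS; vc=[7,9,29]
#11 0x14→b5/s1 L1-HIT; vc=[7,9,29]
#12 0x25→b9/s1 VC-HIT; vc=[7,5,29]
#13 0x16→b5/s1 VC-HIT; vc=[7,9,29]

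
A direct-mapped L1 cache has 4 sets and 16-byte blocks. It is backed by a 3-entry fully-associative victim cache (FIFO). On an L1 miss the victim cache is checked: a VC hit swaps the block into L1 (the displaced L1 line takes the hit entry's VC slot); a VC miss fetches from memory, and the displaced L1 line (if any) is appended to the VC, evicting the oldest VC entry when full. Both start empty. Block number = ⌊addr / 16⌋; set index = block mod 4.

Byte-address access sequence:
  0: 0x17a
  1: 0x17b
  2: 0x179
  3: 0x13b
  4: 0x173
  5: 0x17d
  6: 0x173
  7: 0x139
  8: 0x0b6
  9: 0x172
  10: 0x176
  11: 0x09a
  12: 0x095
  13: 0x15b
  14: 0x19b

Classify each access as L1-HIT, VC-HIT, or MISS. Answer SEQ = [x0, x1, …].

SEQ = [MISS, L1-HIT, L1-HIT, MISS, VC-HIT, L1-HIT, L1-HIT, VC-HIT, MISS, VC-HIT, L1-HIT, MISS, L1-HIT, MISS, MISS]

0: 0x17a (blk 23, set 3) → MISS  vc=[]
1: 0x17b (blk 23, set 3) → L1-HIT  vc=[]
2: 0x179 (blk 23, set 3) → L1-HIT  vc=[]
3: 0x13b (blk 19, set 3) → MISS  vc=[23]
4: 0x173 (blk 23, set 3) → VC-HIT  vc=[19]
5: 0x17d (blk 23, set 3) → L1-HIT  vc=[19]
6: 0x173 (blk 23, set 3) → L1-HIT  vc=[19]
7: 0x139 (blk 19, set 3) → VC-HIT  vc=[23]
8: 0xb6 (blk 11, set 3) → MISS  vc=[23, 19]
9: 0x172 (blk 23, set 3) → VC-HIT  vc=[11, 19]
10: 0x176 (blk 23, set 3) → L1-HIT  vc=[11, 19]
11: 0x9a (blk 9, set 1) → MISS  vc=[11, 19]
12: 0x95 (blk 9, set 1) → L1-HIT  vc=[11, 19]
13: 0x15b (blk 21, set 1) → MISS  vc=[11, 19, 9]
14: 0x19b (blk 25, set 1) → MISS  vc=[19, 9, 21]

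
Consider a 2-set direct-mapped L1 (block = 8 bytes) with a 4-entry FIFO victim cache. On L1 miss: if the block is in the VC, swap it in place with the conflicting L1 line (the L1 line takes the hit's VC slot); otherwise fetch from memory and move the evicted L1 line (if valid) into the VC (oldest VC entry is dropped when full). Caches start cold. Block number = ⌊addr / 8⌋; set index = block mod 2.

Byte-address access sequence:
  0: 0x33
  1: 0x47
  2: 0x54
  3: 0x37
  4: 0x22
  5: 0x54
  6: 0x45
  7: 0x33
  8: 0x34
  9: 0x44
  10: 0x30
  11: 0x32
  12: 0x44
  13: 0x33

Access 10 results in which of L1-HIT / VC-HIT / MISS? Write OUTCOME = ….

OUTCOME = VC-HIT

  [0] addr=0x33 blk=6 s=0: MISS | VC []
  [1] addr=0x47 blk=8 s=0: MISS | VC [6]
  [2] addr=0x54 blk=10 s=0: MISS | VC [6, 8]
  [3] addr=0x37 blk=6 s=0: VC-HIT | VC [10, 8]
  [4] addr=0x22 blk=4 s=0: MISS | VC [10, 8, 6]
  [5] addr=0x54 blk=10 s=0: VC-HIT | VC [4, 8, 6]
  [6] addr=0x45 blk=8 s=0: VC-HIT | VC [4, 10, 6]
  [7] addr=0x33 blk=6 s=0: VC-HIT | VC [4, 10, 8]
  [8] addr=0x34 blk=6 s=0: L1-HIT | VC [4, 10, 8]
  [9] addr=0x44 blk=8 s=0: VC-HIT | VC [4, 10, 6]
  [10] addr=0x30 blk=6 s=0: VC-HIT | VC [4, 10, 8]
  [11] addr=0x32 blk=6 s=0: L1-HIT | VC [4, 10, 8]
  [12] addr=0x44 blk=8 s=0: VC-HIT | VC [4, 10, 6]
  [13] addr=0x33 blk=6 s=0: VC-HIT | VC [4, 10, 8]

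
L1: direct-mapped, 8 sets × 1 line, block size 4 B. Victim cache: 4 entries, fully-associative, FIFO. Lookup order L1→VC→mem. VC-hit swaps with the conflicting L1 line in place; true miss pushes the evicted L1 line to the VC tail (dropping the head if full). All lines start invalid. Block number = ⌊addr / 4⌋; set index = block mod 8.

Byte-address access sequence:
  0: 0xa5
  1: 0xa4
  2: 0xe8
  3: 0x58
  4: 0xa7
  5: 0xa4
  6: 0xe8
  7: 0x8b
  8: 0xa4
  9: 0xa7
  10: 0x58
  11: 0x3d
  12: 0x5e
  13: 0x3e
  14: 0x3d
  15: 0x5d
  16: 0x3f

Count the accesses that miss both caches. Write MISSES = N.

#0 0xa5→b41/s1 MISS; vc=[]
#1 0xa4→b41/s1 L1-HIT; vc=[]
#2 0xe8→b58/s2 MISS; vc=[]
#3 0x58→b22/s6 MISS; vc=[]
#4 0xa7→b41/s1 L1-HIT; vc=[]
#5 0xa4→b41/s1 L1-HIT; vc=[]
#6 0xe8→b58/s2 L1-HIT; vc=[]
#7 0x8b→b34/s2 MISS; vc=[58]
#8 0xa4→b41/s1 L1-HIT; vc=[58]
#9 0xa7→b41/s1 L1-HIT; vc=[58]
#10 0x58→b22/s6 L1-HIT; vc=[58]
#11 0x3d→b15/s7 MISS; vc=[58]
#12 0x5e→b23/s7 MISS; vc=[58,15]
#13 0x3e→b15/s7 VC-HIT; vc=[58,23]
#14 0x3d→b15/s7 L1-HIT; vc=[58,23]
#15 0x5d→b23/s7 VC-HIT; vc=[58,15]
#16 0x3f→b15/s7 VC-HIT; vc=[58,23]

MISSES = 6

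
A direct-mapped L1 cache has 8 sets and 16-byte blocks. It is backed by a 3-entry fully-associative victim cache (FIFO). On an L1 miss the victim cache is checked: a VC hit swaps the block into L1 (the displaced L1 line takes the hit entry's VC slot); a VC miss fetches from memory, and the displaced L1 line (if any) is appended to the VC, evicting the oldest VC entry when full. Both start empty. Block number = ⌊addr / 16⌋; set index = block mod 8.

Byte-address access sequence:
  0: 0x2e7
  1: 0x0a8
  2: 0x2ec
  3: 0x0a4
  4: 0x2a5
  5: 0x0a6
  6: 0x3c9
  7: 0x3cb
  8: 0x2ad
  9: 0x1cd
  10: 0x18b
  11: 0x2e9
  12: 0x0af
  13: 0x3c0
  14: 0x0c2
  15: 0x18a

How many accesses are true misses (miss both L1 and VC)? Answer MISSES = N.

0: 0x2e7 (blk 46, set 6) → MISS  vc=[]
1: 0xa8 (blk 10, set 2) → MISS  vc=[]
2: 0x2ec (blk 46, set 6) → L1-HIT  vc=[]
3: 0xa4 (blk 10, set 2) → L1-HIT  vc=[]
4: 0x2a5 (blk 42, set 2) → MISS  vc=[10]
5: 0xa6 (blk 10, set 2) → VC-HIT  vc=[42]
6: 0x3c9 (blk 60, set 4) → MISS  vc=[42]
7: 0x3cb (blk 60, set 4) → L1-HIT  vc=[42]
8: 0x2ad (blk 42, set 2) → VC-HIT  vc=[10]
9: 0x1cd (blk 28, set 4) → MISS  vc=[10, 60]
10: 0x18b (blk 24, set 0) → MISS  vc=[10, 60]
11: 0x2e9 (blk 46, set 6) → L1-HIT  vc=[10, 60]
12: 0xaf (blk 10, set 2) → VC-HIT  vc=[42, 60]
13: 0x3c0 (blk 60, set 4) → VC-HIT  vc=[42, 28]
14: 0xc2 (blk 12, set 4) → MISS  vc=[42, 28, 60]
15: 0x18a (blk 24, set 0) → L1-HIT  vc=[42, 28, 60]

MISSES = 7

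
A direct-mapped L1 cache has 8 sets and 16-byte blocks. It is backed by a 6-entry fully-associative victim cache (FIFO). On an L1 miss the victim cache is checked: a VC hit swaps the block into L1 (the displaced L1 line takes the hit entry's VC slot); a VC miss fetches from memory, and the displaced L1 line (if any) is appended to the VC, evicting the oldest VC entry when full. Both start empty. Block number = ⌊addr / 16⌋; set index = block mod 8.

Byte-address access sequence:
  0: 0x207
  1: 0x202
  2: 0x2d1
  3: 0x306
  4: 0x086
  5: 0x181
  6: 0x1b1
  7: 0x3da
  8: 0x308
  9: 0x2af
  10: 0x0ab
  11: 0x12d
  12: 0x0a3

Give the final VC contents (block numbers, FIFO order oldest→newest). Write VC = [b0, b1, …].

  [0] addr=0x207 blk=32 s=0: MISS | VC []
  [1] addr=0x202 blk=32 s=0: L1-HIT | VC []
  [2] addr=0x2d1 blk=45 s=5: MISS | VC []
  [3] addr=0x306 blk=48 s=0: MISS | VC [32]
  [4] addr=0x86 blk=8 s=0: MISS | VC [32, 48]
  [5] addr=0x181 blk=24 s=0: MISS | VC [32, 48, 8]
  [6] addr=0x1b1 blk=27 s=3: MISS | VC [32, 48, 8]
  [7] addr=0x3da blk=61 s=5: MISS | VC [32, 48, 8, 45]
  [8] addr=0x308 blk=48 s=0: VC-HIT | VC [32, 24, 8, 45]
  [9] addr=0x2af blk=42 s=2: MISS | VC [32, 24, 8, 45]
  [10] addr=0xab blk=10 s=2: MISS | VC [32, 24, 8, 45, 42]
  [11] addr=0x12d blk=18 s=2: MISS | VC [32, 24, 8, 45, 42, 10]
  [12] addr=0xa3 blk=10 s=2: VC-HIT | VC [32, 24, 8, 45, 42, 18]

VC = [32, 24, 8, 45, 42, 18]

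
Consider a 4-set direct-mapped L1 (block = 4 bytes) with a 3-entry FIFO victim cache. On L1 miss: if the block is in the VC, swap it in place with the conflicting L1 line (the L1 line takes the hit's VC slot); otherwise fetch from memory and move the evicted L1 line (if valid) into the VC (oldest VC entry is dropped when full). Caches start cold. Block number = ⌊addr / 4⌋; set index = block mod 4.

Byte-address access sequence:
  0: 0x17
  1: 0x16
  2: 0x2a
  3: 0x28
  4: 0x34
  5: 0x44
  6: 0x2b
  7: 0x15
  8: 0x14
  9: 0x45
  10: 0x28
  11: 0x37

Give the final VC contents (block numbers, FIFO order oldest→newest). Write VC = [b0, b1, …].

  [0] addr=0x17 blk=5 s=1: MISS | VC []
  [1] addr=0x16 blk=5 s=1: L1-HIT | VC []
  [2] addr=0x2a blk=10 s=2: MISS | VC []
  [3] addr=0x28 blk=10 s=2: L1-HIT | VC []
  [4] addr=0x34 blk=13 s=1: MISS | VC [5]
  [5] addr=0x44 blk=17 s=1: MISS | VC [5, 13]
  [6] addr=0x2b blk=10 s=2: L1-HIT | VC [5, 13]
  [7] addr=0x15 blk=5 s=1: VC-HIT | VC [17, 13]
  [8] addr=0x14 blk=5 s=1: L1-HIT | VC [17, 13]
  [9] addr=0x45 blk=17 s=1: VC-HIT | VC [5, 13]
  [10] addr=0x28 blk=10 s=2: L1-HIT | VC [5, 13]
  [11] addr=0x37 blk=13 s=1: VC-HIT | VC [5, 17]

VC = [5, 17]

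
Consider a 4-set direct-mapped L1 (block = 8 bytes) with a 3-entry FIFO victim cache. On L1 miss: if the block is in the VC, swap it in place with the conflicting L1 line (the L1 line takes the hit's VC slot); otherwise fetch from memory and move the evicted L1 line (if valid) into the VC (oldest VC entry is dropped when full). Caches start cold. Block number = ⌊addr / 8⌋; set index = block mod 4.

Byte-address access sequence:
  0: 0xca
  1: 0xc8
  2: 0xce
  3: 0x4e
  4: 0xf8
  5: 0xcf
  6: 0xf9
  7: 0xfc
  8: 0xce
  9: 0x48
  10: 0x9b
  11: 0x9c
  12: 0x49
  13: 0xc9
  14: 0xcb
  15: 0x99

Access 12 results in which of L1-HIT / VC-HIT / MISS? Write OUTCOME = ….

OUTCOME = L1-HIT

#0 0xca→b25/s1 MISS; vc=[]
#1 0xc8→b25/s1 L1-HIT; vc=[]
#2 0xce→b25/s1 L1-HIT; vc=[]
#3 0x4e→b9/s1 MISS; vc=[25]
#4 0xf8→b31/s3 MISS; vc=[25]
#5 0xcf→b25/s1 VC-HIT; vc=[9]
#6 0xf9→b31/s3 L1-HIT; vc=[9]
#7 0xfc→b31/s3 L1-HIT; vc=[9]
#8 0xce→b25/s1 L1-HIT; vc=[9]
#9 0x48→b9/s1 VC-HIT; vc=[25]
#10 0x9b→b19/s3 MISS; vc=[25,31]
#11 0x9c→b19/s3 L1-HIT; vc=[25,31]
#12 0x49→b9/s1 L1-HIT; vc=[25,31]
#13 0xc9→b25/s1 VC-HIT; vc=[9,31]
#14 0xcb→b25/s1 L1-HIT; vc=[9,31]
#15 0x99→b19/s3 L1-HIT; vc=[9,31]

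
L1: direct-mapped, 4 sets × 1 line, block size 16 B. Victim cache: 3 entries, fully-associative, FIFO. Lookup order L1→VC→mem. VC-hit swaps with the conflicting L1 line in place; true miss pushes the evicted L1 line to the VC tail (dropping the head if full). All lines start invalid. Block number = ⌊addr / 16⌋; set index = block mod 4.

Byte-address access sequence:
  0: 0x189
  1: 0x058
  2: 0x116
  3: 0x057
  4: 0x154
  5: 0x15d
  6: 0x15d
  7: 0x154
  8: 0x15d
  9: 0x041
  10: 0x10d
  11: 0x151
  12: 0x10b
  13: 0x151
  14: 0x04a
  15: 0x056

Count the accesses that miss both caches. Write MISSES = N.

  [0] addr=0x189 blk=24 s=0: MISS | VC []
  [1] addr=0x58 blk=5 s=1: MISS | VC []
  [2] addr=0x116 blk=17 s=1: MISS | VC [5]
  [3] addr=0x57 blk=5 s=1: VC-HIT | VC [17]
  [4] addr=0x154 blk=21 s=1: MISS | VC [17, 5]
  [5] addr=0x15d blk=21 s=1: L1-HIT | VC [17, 5]
  [6] addr=0x15d blk=21 s=1: L1-HIT | VC [17, 5]
  [7] addr=0x154 blk=21 s=1: L1-HIT | VC [17, 5]
  [8] addr=0x15d blk=21 s=1: L1-HIT | VC [17, 5]
  [9] addr=0x41 blk=4 s=0: MISS | VC [17, 5, 24]
  [10] addr=0x10d blk=16 s=0: MISS | VC [5, 24, 4]
  [11] addr=0x151 blk=21 s=1: L1-HIT | VC [5, 24, 4]
  [12] addr=0x10b blk=16 s=0: L1-HIT | VC [5, 24, 4]
  [13] addr=0x151 blk=21 s=1: L1-HIT | VC [5, 24, 4]
  [14] addr=0x4a blk=4 s=0: VC-HIT | VC [5, 24, 16]
  [15] addr=0x56 blk=5 s=1: VC-HIT | VC [21, 24, 16]

MISSES = 6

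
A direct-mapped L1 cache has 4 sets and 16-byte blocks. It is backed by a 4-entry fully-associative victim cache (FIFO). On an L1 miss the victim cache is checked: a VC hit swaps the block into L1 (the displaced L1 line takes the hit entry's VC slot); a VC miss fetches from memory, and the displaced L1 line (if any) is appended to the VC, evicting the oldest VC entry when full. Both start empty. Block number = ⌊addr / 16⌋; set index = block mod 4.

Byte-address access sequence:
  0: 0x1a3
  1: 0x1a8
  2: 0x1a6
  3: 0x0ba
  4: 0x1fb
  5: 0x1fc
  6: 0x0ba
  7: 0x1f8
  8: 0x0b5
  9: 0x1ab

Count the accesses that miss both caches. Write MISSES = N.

MISSES = 3

0: 0x1a3 (blk 26, set 2) → MISS  vc=[]
1: 0x1a8 (blk 26, set 2) → L1-HIT  vc=[]
2: 0x1a6 (blk 26, set 2) → L1-HIT  vc=[]
3: 0xba (blk 11, set 3) → MISS  vc=[]
4: 0x1fb (blk 31, set 3) → MISS  vc=[11]
5: 0x1fc (blk 31, set 3) → L1-HIT  vc=[11]
6: 0xba (blk 11, set 3) → VC-HIT  vc=[31]
7: 0x1f8 (blk 31, set 3) → VC-HIT  vc=[11]
8: 0xb5 (blk 11, set 3) → VC-HIT  vc=[31]
9: 0x1ab (blk 26, set 2) → L1-HIT  vc=[31]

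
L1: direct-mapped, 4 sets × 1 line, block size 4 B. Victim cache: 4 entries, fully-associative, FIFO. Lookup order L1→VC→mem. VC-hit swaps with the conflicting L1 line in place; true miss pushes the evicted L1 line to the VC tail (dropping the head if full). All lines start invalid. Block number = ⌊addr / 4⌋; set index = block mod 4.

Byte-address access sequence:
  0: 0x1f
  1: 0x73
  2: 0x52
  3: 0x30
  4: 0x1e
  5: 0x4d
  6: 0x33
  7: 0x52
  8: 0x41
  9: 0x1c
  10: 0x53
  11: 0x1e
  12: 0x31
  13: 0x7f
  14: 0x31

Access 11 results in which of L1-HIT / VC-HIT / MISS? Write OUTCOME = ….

  [0] addr=0x1f blk=7 s=3: MISS | VC []
  [1] addr=0x73 blk=28 s=0: MISS | VC []
  [2] addr=0x52 blk=20 s=0: MISS | VC [28]
  [3] addr=0x30 blk=12 s=0: MISS | VC [28, 20]
  [4] addr=0x1e blk=7 s=3: L1-HIT | VC [28, 20]
  [5] addr=0x4d blk=19 s=3: MISS | VC [28, 20, 7]
  [6] addr=0x33 blk=12 s=0: L1-HIT | VC [28, 20, 7]
  [7] addr=0x52 blk=20 s=0: VC-HIT | VC [28, 12, 7]
  [8] addr=0x41 blk=16 s=0: MISS | VC [28, 12, 7, 20]
  [9] addr=0x1c blk=7 s=3: VC-HIT | VC [28, 12, 19, 20]
  [10] addr=0x53 blk=20 s=0: VC-HIT | VC [28, 12, 19, 16]
  [11] addr=0x1e blk=7 s=3: L1-HIT | VC [28, 12, 19, 16]
  [12] addr=0x31 blk=12 s=0: VC-HIT | VC [28, 20, 19, 16]
  [13] addr=0x7f blk=31 s=3: MISS | VC [20, 19, 16, 7]
  [14] addr=0x31 blk=12 s=0: L1-HIT | VC [20, 19, 16, 7]

OUTCOME = L1-HIT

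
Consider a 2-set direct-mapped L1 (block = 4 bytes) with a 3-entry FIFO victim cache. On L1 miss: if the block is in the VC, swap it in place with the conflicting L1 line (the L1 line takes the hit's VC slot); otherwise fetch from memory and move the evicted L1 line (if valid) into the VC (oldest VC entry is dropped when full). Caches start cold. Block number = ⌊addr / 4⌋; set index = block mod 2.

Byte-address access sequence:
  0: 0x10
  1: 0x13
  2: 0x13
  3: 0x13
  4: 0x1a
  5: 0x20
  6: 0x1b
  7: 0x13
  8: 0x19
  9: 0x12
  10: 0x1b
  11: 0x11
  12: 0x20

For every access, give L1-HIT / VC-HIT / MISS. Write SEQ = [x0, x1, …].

#0 0x10→b4/s0 MISS; vc=[]
#1 0x13→b4/s0 L1-HIT; vc=[]
#2 0x13→b4/s0 L1-HIT; vc=[]
#3 0x13→b4/s0 L1-HIT; vc=[]
#4 0x1a→b6/s0 MISS; vc=[4]
#5 0x20→b8/s0 MISS; vc=[4,6]
#6 0x1b→b6/s0 VC-HIT; vc=[4,8]
#7 0x13→b4/s0 VC-HIT; vc=[6,8]
#8 0x19→b6/s0 VC-HIT; vc=[4,8]
#9 0x12→b4/s0 VC-HIT; vc=[6,8]
#10 0x1b→b6/s0 VC-HIT; vc=[4,8]
#11 0x11→b4/s0 VC-HIT; vc=[6,8]
#12 0x20→b8/s0 VC-HIT; vc=[6,4]

SEQ = [MISS, L1-HIT, L1-HIT, L1-HIT, MISS, MISS, VC-HIT, VC-HIT, VC-HIT, VC-HIT, VC-HIT, VC-HIT, VC-HIT]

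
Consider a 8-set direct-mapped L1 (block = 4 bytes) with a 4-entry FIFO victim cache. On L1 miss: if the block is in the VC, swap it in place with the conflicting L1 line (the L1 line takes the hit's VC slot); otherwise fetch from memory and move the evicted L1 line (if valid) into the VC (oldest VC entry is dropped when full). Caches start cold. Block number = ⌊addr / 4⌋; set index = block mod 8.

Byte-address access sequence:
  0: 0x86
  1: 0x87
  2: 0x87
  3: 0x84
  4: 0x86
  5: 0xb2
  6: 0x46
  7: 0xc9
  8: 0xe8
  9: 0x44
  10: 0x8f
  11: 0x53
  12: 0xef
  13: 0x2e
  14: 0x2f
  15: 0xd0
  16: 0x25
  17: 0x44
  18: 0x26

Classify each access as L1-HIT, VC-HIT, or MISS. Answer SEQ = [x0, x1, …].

0: 0x86 (blk 33, set 1) → MISS  vc=[]
1: 0x87 (blk 33, set 1) → L1-HIT  vc=[]
2: 0x87 (blk 33, set 1) → L1-HIT  vc=[]
3: 0x84 (blk 33, set 1) → L1-HIT  vc=[]
4: 0x86 (blk 33, set 1) → L1-HIT  vc=[]
5: 0xb2 (blk 44, set 4) → MISS  vc=[]
6: 0x46 (blk 17, set 1) → MISS  vc=[33]
7: 0xc9 (blk 50, set 2) → MISS  vc=[33]
8: 0xe8 (blk 58, set 2) → MISS  vc=[33, 50]
9: 0x44 (blk 17, set 1) → L1-HIT  vc=[33, 50]
10: 0x8f (blk 35, set 3) → MISS  vc=[33, 50]
11: 0x53 (blk 20, set 4) → MISS  vc=[33, 50, 44]
12: 0xef (blk 59, set 3) → MISS  vc=[33, 50, 44, 35]
13: 0x2e (blk 11, set 3) → MISS  vc=[50, 44, 35, 59]
14: 0x2f (blk 11, set 3) → L1-HIT  vc=[50, 44, 35, 59]
15: 0xd0 (blk 52, set 4) → MISS  vc=[44, 35, 59, 20]
16: 0x25 (blk 9, set 1) → MISS  vc=[35, 59, 20, 17]
17: 0x44 (blk 17, set 1) → VC-HIT  vc=[35, 59, 20, 9]
18: 0x26 (blk 9, set 1) → VC-HIT  vc=[35, 59, 20, 17]

SEQ = [MISS, L1-HIT, L1-HIT, L1-HIT, L1-HIT, MISS, MISS, MISS, MISS, L1-HIT, MISS, MISS, MISS, MISS, L1-HIT, MISS, MISS, VC-HIT, VC-HIT]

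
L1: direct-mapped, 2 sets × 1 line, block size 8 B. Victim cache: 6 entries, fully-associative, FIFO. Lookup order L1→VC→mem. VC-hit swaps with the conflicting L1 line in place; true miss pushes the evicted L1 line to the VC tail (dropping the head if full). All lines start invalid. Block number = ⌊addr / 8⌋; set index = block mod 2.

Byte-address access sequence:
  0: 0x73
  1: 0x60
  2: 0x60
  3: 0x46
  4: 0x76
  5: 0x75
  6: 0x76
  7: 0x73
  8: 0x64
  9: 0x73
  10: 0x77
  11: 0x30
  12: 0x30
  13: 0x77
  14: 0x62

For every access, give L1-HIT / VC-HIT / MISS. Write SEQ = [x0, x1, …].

#0 0x73→b14/s0 MISS; vc=[]
#1 0x60→b12/s0 MISS; vc=[14]
#2 0x60→b12/s0 L1-HIT; vc=[14]
#3 0x46→b8/s0 MISS; vc=[14,12]
#4 0x76→b14/s0 VC-HIT; vc=[8,12]
#5 0x75→b14/s0 L1-HIT; vc=[8,12]
#6 0x76→b14/s0 L1-HIT; vc=[8,12]
#7 0x73→b14/s0 L1-HIT; vc=[8,12]
#8 0x64→b12/s0 VC-HIT; vc=[8,14]
#9 0x73→b14/s0 VC-HIT; vc=[8,12]
#10 0x77→b14/s0 L1-HIT; vc=[8,12]
#11 0x30→b6/s0 MISS; vc=[8,12,14]
#12 0x30→b6/s0 L1-HIT; vc=[8,12,14]
#13 0x77→b14/s0 VC-HIT; vc=[8,12,6]
#14 0x62→b12/s0 VC-HIT; vc=[8,14,6]

SEQ = [MISS, MISS, L1-HIT, MISS, VC-HIT, L1-HIT, L1-HIT, L1-HIT, VC-HIT, VC-HIT, L1-HIT, MISS, L1-HIT, VC-HIT, VC-HIT]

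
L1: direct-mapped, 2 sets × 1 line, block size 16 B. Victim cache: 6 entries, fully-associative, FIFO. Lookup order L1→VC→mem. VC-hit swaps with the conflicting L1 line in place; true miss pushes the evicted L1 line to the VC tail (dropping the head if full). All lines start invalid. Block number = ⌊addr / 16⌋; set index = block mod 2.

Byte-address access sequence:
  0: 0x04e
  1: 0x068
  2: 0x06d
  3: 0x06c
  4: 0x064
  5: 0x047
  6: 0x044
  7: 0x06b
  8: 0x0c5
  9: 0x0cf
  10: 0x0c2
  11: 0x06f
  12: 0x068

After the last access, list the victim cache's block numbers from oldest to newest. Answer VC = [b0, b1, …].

#0 0x4e→b4/s0 MISS; vc=[]
#1 0x68→b6/s0 MISS; vc=[4]
#2 0x6d→b6/s0 L1-HIT; vc=[4]
#3 0x6c→b6/s0 L1-HIT; vc=[4]
#4 0x64→b6/s0 L1-HIT; vc=[4]
#5 0x47→b4/s0 VC-HIT; vc=[6]
#6 0x44→b4/s0 L1-HIT; vc=[6]
#7 0x6b→b6/s0 VC-HIT; vc=[4]
#8 0xc5→b12/s0 MISS; vc=[4,6]
#9 0xcf→b12/s0 L1-HIT; vc=[4,6]
#10 0xc2→b12/s0 L1-HIT; vc=[4,6]
#11 0x6f→b6/s0 VC-HIT; vc=[4,12]
#12 0x68→b6/s0 L1-HIT; vc=[4,12]

VC = [4, 12]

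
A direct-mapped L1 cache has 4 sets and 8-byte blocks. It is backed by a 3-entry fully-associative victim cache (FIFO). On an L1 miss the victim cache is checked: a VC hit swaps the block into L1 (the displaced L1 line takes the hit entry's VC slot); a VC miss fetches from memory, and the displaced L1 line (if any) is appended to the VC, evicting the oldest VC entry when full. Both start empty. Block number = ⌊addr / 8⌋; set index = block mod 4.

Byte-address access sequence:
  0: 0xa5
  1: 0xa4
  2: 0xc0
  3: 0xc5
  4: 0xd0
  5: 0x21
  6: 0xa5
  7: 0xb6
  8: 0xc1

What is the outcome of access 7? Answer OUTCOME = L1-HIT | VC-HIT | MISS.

OUTCOME = MISS

  [0] addr=0xa5 blk=20 s=0: MISS | VC []
  [1] addr=0xa4 blk=20 s=0: L1-HIT | VC []
  [2] addr=0xc0 blk=24 s=0: MISS | VC [20]
  [3] addr=0xc5 blk=24 s=0: L1-HIT | VC [20]
  [4] addr=0xd0 blk=26 s=2: MISS | VC [20]
  [5] addr=0x21 blk=4 s=0: MISS | VC [20, 24]
  [6] addr=0xa5 blk=20 s=0: VC-HIT | VC [4, 24]
  [7] addr=0xb6 blk=22 s=2: MISS | VC [4, 24, 26]
  [8] addr=0xc1 blk=24 s=0: VC-HIT | VC [4, 20, 26]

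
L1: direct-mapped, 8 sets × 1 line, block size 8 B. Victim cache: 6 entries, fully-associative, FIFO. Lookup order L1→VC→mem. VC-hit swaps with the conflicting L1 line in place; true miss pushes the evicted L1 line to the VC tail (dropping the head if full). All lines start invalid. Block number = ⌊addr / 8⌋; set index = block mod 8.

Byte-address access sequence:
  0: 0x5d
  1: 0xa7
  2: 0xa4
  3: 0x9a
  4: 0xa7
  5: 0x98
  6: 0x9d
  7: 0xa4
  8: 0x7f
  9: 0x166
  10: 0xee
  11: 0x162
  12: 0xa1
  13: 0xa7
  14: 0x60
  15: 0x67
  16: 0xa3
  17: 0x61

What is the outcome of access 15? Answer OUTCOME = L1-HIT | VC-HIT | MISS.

0: 0x5d (blk 11, set 3) → MISS  vc=[]
1: 0xa7 (blk 20, set 4) → MISS  vc=[]
2: 0xa4 (blk 20, set 4) → L1-HIT  vc=[]
3: 0x9a (blk 19, set 3) → MISS  vc=[11]
4: 0xa7 (blk 20, set 4) → L1-HIT  vc=[11]
5: 0x98 (blk 19, set 3) → L1-HIT  vc=[11]
6: 0x9d (blk 19, set 3) → L1-HIT  vc=[11]
7: 0xa4 (blk 20, set 4) → L1-HIT  vc=[11]
8: 0x7f (blk 15, set 7) → MISS  vc=[11]
9: 0x166 (blk 44, set 4) → MISS  vc=[11, 20]
10: 0xee (blk 29, set 5) → MISS  vc=[11, 20]
11: 0x162 (blk 44, set 4) → L1-HIT  vc=[11, 20]
12: 0xa1 (blk 20, set 4) → VC-HIT  vc=[11, 44]
13: 0xa7 (blk 20, set 4) → L1-HIT  vc=[11, 44]
14: 0x60 (blk 12, set 4) → MISS  vc=[11, 44, 20]
15: 0x67 (blk 12, set 4) → L1-HIT  vc=[11, 44, 20]
16: 0xa3 (blk 20, set 4) → VC-HIT  vc=[11, 44, 12]
17: 0x61 (blk 12, set 4) → VC-HIT  vc=[11, 44, 20]

OUTCOME = L1-HIT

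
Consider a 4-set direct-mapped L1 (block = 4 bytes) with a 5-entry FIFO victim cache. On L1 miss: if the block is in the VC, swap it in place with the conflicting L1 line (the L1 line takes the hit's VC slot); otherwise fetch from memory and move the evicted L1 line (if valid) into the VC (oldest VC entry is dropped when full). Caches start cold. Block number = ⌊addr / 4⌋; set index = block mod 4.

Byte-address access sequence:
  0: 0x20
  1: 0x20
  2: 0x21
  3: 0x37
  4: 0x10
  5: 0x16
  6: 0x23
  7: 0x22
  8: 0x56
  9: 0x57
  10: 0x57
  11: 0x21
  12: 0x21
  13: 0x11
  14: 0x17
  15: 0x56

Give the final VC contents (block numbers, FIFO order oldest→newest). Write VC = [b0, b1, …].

VC = [8, 13, 5]

0: 0x20 (blk 8, set 0) → MISS  vc=[]
1: 0x20 (blk 8, set 0) → L1-HIT  vc=[]
2: 0x21 (blk 8, set 0) → L1-HIT  vc=[]
3: 0x37 (blk 13, set 1) → MISS  vc=[]
4: 0x10 (blk 4, set 0) → MISS  vc=[8]
5: 0x16 (blk 5, set 1) → MISS  vc=[8, 13]
6: 0x23 (blk 8, set 0) → VC-HIT  vc=[4, 13]
7: 0x22 (blk 8, set 0) → L1-HIT  vc=[4, 13]
8: 0x56 (blk 21, set 1) → MISS  vc=[4, 13, 5]
9: 0x57 (blk 21, set 1) → L1-HIT  vc=[4, 13, 5]
10: 0x57 (blk 21, set 1) → L1-HIT  vc=[4, 13, 5]
11: 0x21 (blk 8, set 0) → L1-HIT  vc=[4, 13, 5]
12: 0x21 (blk 8, set 0) → L1-HIT  vc=[4, 13, 5]
13: 0x11 (blk 4, set 0) → VC-HIT  vc=[8, 13, 5]
14: 0x17 (blk 5, set 1) → VC-HIT  vc=[8, 13, 21]
15: 0x56 (blk 21, set 1) → VC-HIT  vc=[8, 13, 5]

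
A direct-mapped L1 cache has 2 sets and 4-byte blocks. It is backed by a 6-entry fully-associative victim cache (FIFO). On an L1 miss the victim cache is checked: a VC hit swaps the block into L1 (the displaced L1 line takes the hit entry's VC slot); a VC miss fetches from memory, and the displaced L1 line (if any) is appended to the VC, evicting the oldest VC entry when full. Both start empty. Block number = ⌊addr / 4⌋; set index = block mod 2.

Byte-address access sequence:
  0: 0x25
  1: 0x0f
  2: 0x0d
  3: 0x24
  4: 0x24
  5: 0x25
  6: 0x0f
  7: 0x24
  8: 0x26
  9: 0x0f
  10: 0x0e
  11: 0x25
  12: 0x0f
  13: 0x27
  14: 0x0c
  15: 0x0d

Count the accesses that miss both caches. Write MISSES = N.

MISSES = 2

#0 0x25→b9/s1 MISS; vc=[]
#1 0xf→b3/s1 MISS; vc=[9]
#2 0xd→b3/s1 L1-HIT; vc=[9]
#3 0x24→b9/s1 VC-HIT; vc=[3]
#4 0x24→b9/s1 L1-HIT; vc=[3]
#5 0x25→b9/s1 L1-HIT; vc=[3]
#6 0xf→b3/s1 VC-HIT; vc=[9]
#7 0x24→b9/s1 VC-HIT; vc=[3]
#8 0x26→b9/s1 L1-HIT; vc=[3]
#9 0xf→b3/s1 VC-HIT; vc=[9]
#10 0xe→b3/s1 L1-HIT; vc=[9]
#11 0x25→b9/s1 VC-HIT; vc=[3]
#12 0xf→b3/s1 VC-HIT; vc=[9]
#13 0x27→b9/s1 VC-HIT; vc=[3]
#14 0xc→b3/s1 VC-HIT; vc=[9]
#15 0xd→b3/s1 L1-HIT; vc=[9]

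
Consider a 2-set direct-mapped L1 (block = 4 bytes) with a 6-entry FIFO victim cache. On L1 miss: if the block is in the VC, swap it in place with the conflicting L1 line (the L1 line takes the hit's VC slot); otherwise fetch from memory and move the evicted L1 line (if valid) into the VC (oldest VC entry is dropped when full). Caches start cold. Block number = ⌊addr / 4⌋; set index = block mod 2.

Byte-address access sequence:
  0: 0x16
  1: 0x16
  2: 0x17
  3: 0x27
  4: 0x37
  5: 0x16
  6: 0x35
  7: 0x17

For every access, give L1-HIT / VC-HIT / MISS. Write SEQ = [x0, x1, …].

#0 0x16→b5/s1 MISS; vc=[]
#1 0x16→b5/s1 L1-HIT; vc=[]
#2 0x17→b5/s1 L1-HIT; vc=[]
#3 0x27→b9/s1 MISS; vc=[5]
#4 0x37→b13/s1 MISS; vc=[5,9]
#5 0x16→b5/s1 VC-HIT; vc=[13,9]
#6 0x35→b13/s1 VC-HIT; vc=[5,9]
#7 0x17→b5/s1 VC-HIT; vc=[13,9]

SEQ = [MISS, L1-HIT, L1-HIT, MISS, MISS, VC-HIT, VC-HIT, VC-HIT]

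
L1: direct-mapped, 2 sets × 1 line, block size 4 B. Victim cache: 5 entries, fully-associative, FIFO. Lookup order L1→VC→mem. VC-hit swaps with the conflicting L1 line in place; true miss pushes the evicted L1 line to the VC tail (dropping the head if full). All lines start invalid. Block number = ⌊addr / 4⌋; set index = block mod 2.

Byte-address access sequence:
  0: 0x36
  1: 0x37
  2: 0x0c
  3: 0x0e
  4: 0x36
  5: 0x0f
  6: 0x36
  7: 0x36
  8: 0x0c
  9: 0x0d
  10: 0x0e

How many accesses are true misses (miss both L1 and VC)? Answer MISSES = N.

MISSES = 2

  [0] addr=0x36 blk=13 s=1: MISS | VC []
  [1] addr=0x37 blk=13 s=1: L1-HIT | VC []
  [2] addr=0xc blk=3 s=1: MISS | VC [13]
  [3] addr=0xe blk=3 s=1: L1-HIT | VC [13]
  [4] addr=0x36 blk=13 s=1: VC-HIT | VC [3]
  [5] addr=0xf blk=3 s=1: VC-HIT | VC [13]
  [6] addr=0x36 blk=13 s=1: VC-HIT | VC [3]
  [7] addr=0x36 blk=13 s=1: L1-HIT | VC [3]
  [8] addr=0xc blk=3 s=1: VC-HIT | VC [13]
  [9] addr=0xd blk=3 s=1: L1-HIT | VC [13]
  [10] addr=0xe blk=3 s=1: L1-HIT | VC [13]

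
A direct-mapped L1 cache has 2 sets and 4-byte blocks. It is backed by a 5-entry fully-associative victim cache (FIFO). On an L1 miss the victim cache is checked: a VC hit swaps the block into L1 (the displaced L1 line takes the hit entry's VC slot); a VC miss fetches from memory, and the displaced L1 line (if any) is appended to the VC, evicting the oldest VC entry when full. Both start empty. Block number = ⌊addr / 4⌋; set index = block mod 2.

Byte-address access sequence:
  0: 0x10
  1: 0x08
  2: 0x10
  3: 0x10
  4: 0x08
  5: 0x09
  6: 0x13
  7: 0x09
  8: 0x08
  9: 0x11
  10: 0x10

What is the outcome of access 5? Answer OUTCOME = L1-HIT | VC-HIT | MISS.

OUTCOME = L1-HIT

#0 0x10→b4/s0 MISS; vc=[]
#1 0x8→b2/s0 MISS; vc=[4]
#2 0x10→b4/s0 VC-HIT; vc=[2]
#3 0x10→b4/s0 L1-HIT; vc=[2]
#4 0x8→b2/s0 VC-HIT; vc=[4]
#5 0x9→b2/s0 L1-HIT; vc=[4]
#6 0x13→b4/s0 VC-HIT; vc=[2]
#7 0x9→b2/s0 VC-HIT; vc=[4]
#8 0x8→b2/s0 L1-HIT; vc=[4]
#9 0x11→b4/s0 VC-HIT; vc=[2]
#10 0x10→b4/s0 L1-HIT; vc=[2]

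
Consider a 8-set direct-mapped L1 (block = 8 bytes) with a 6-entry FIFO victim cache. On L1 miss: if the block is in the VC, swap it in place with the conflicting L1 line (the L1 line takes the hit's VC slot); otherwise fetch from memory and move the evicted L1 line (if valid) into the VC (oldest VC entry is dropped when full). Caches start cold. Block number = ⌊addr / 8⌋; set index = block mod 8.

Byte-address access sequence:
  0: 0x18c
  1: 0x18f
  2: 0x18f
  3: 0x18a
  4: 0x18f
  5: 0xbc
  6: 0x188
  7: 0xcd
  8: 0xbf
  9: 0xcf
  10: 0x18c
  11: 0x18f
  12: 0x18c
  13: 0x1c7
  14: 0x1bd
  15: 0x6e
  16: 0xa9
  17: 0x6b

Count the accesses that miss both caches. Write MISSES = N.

MISSES = 7

0: 0x18c (blk 49, set 1) → MISS  vc=[]
1: 0x18f (blk 49, set 1) → L1-HIT  vc=[]
2: 0x18f (blk 49, set 1) → L1-HIT  vc=[]
3: 0x18a (blk 49, set 1) → L1-HIT  vc=[]
4: 0x18f (blk 49, set 1) → L1-HIT  vc=[]
5: 0xbc (blk 23, set 7) → MISS  vc=[]
6: 0x188 (blk 49, set 1) → L1-HIT  vc=[]
7: 0xcd (blk 25, set 1) → MISS  vc=[49]
8: 0xbf (blk 23, set 7) → L1-HIT  vc=[49]
9: 0xcf (blk 25, set 1) → L1-HIT  vc=[49]
10: 0x18c (blk 49, set 1) → VC-HIT  vc=[25]
11: 0x18f (blk 49, set 1) → L1-HIT  vc=[25]
12: 0x18c (blk 49, set 1) → L1-HIT  vc=[25]
13: 0x1c7 (blk 56, set 0) → MISS  vc=[25]
14: 0x1bd (blk 55, set 7) → MISS  vc=[25, 23]
15: 0x6e (blk 13, set 5) → MISS  vc=[25, 23]
16: 0xa9 (blk 21, set 5) → MISS  vc=[25, 23, 13]
17: 0x6b (blk 13, set 5) → VC-HIT  vc=[25, 23, 21]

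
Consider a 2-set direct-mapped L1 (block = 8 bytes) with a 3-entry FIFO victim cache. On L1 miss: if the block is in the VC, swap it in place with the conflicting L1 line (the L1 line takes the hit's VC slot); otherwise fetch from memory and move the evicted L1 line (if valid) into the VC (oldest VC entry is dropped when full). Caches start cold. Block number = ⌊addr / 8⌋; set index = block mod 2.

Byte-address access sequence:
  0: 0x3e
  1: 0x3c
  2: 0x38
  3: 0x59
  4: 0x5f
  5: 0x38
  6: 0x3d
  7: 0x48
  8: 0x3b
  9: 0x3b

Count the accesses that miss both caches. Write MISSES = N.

  [0] addr=0x3e blk=7 s=1: MISS | VC []
  [1] addr=0x3c blk=7 s=1: L1-HIT | VC []
  [2] addr=0x38 blk=7 s=1: L1-HIT | VC []
  [3] addr=0x59 blk=11 s=1: MISS | VC [7]
  [4] addr=0x5f blk=11 s=1: L1-HIT | VC [7]
  [5] addr=0x38 blk=7 s=1: VC-HIT | VC [11]
  [6] addr=0x3d blk=7 s=1: L1-HIT | VC [11]
  [7] addr=0x48 blk=9 s=1: MISS | VC [11, 7]
  [8] addr=0x3b blk=7 s=1: VC-HIT | VC [11, 9]
  [9] addr=0x3b blk=7 s=1: L1-HIT | VC [11, 9]

MISSES = 3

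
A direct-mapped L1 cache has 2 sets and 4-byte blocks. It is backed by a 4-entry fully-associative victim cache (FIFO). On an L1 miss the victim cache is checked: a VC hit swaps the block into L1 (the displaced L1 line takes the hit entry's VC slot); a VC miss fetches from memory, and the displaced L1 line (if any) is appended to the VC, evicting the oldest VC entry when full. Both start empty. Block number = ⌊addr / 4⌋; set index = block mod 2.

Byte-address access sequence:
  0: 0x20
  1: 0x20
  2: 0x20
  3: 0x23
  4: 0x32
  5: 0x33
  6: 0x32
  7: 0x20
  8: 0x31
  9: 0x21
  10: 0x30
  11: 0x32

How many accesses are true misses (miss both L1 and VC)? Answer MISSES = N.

  [0] addr=0x20 blk=8 s=0: MISS | VC []
  [1] addr=0x20 blk=8 s=0: L1-HIT | VC []
  [2] addr=0x20 blk=8 s=0: L1-HIT | VC []
  [3] addr=0x23 blk=8 s=0: L1-HIT | VC []
  [4] addr=0x32 blk=12 s=0: MISS | VC [8]
  [5] addr=0x33 blk=12 s=0: L1-HIT | VC [8]
  [6] addr=0x32 blk=12 s=0: L1-HIT | VC [8]
  [7] addr=0x20 blk=8 s=0: VC-HIT | VC [12]
  [8] addr=0x31 blk=12 s=0: VC-HIT | VC [8]
  [9] addr=0x21 blk=8 s=0: VC-HIT | VC [12]
  [10] addr=0x30 blk=12 s=0: VC-HIT | VC [8]
  [11] addr=0x32 blk=12 s=0: L1-HIT | VC [8]

MISSES = 2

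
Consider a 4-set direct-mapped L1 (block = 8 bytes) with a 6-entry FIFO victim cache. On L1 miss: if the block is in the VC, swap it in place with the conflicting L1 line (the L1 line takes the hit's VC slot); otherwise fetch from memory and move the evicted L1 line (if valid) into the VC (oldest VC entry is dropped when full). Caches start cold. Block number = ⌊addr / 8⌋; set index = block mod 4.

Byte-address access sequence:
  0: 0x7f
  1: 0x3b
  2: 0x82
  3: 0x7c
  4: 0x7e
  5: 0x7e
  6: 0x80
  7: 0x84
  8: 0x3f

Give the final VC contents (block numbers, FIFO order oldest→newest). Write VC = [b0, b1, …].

VC = [15]

  [0] addr=0x7f blk=15 s=3: MISS | VC []
  [1] addr=0x3b blk=7 s=3: MISS | VC [15]
  [2] addr=0x82 blk=16 s=0: MISS | VC [15]
  [3] addr=0x7c blk=15 s=3: VC-HIT | VC [7]
  [4] addr=0x7e blk=15 s=3: L1-HIT | VC [7]
  [5] addr=0x7e blk=15 s=3: L1-HIT | VC [7]
  [6] addr=0x80 blk=16 s=0: L1-HIT | VC [7]
  [7] addr=0x84 blk=16 s=0: L1-HIT | VC [7]
  [8] addr=0x3f blk=7 s=3: VC-HIT | VC [15]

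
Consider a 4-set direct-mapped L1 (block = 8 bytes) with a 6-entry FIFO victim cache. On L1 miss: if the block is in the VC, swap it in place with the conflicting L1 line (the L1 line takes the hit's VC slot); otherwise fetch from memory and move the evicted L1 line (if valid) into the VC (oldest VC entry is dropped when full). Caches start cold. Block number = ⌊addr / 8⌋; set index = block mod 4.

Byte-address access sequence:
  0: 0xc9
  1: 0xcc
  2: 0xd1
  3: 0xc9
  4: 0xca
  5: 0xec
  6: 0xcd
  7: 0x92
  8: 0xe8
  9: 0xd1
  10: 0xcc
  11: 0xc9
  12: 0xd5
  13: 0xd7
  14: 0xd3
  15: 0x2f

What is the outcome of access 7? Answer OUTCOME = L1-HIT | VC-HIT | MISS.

  [0] addr=0xc9 blk=25 s=1: MISS | VC []
  [1] addr=0xcc blk=25 s=1: L1-HIT | VC []
  [2] addr=0xd1 blk=26 s=2: MISS | VC []
  [3] addr=0xc9 blk=25 s=1: L1-HIT | VC []
  [4] addr=0xca blk=25 s=1: L1-HIT | VC []
  [5] addr=0xec blk=29 s=1: MISS | VC [25]
  [6] addr=0xcd blk=25 s=1: VC-HIT | VC [29]
  [7] addr=0x92 blk=18 s=2: MISS | VC [29, 26]
  [8] addr=0xe8 blk=29 s=1: VC-HIT | VC [25, 26]
  [9] addr=0xd1 blk=26 s=2: VC-HIT | VC [25, 18]
  [10] addr=0xcc blk=25 s=1: VC-HIT | VC [29, 18]
  [11] addr=0xc9 blk=25 s=1: L1-HIT | VC [29, 18]
  [12] addr=0xd5 blk=26 s=2: L1-HIT | VC [29, 18]
  [13] addr=0xd7 blk=26 s=2: L1-HIT | VC [29, 18]
  [14] addr=0xd3 blk=26 s=2: L1-HIT | VC [29, 18]
  [15] addr=0x2f blk=5 s=1: MISS | VC [29, 18, 25]

OUTCOME = MISS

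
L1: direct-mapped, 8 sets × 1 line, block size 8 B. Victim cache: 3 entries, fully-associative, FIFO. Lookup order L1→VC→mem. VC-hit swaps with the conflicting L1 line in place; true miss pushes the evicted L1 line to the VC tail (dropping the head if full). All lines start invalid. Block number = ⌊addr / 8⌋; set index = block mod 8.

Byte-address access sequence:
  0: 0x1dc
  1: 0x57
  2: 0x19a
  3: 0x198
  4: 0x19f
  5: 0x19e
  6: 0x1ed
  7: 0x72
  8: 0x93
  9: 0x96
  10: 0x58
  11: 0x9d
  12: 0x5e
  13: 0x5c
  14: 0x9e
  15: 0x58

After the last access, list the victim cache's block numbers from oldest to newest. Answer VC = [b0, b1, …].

0: 0x1dc (blk 59, set 3) → MISS  vc=[]
1: 0x57 (blk 10, set 2) → MISS  vc=[]
2: 0x19a (blk 51, set 3) → MISS  vc=[59]
3: 0x198 (blk 51, set 3) → L1-HIT  vc=[59]
4: 0x19f (blk 51, set 3) → L1-HIT  vc=[59]
5: 0x19e (blk 51, set 3) → L1-HIT  vc=[59]
6: 0x1ed (blk 61, set 5) → MISS  vc=[59]
7: 0x72 (blk 14, set 6) → MISS  vc=[59]
8: 0x93 (blk 18, set 2) → MISS  vc=[59, 10]
9: 0x96 (blk 18, set 2) → L1-HIT  vc=[59, 10]
10: 0x58 (blk 11, set 3) → MISS  vc=[59, 10, 51]
11: 0x9d (blk 19, set 3) → MISS  vc=[10, 51, 11]
12: 0x5e (blk 11, set 3) → VC-HIT  vc=[10, 51, 19]
13: 0x5c (blk 11, set 3) → L1-HIT  vc=[10, 51, 19]
14: 0x9e (blk 19, set 3) → VC-HIT  vc=[10, 51, 11]
15: 0x58 (blk 11, set 3) → VC-HIT  vc=[10, 51, 19]

VC = [10, 51, 19]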